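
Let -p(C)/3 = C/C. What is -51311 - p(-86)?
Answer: -51308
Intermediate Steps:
p(C) = -3 (p(C) = -3*C/C = -3*1 = -3)
-51311 - p(-86) = -51311 - 1*(-3) = -51311 + 3 = -51308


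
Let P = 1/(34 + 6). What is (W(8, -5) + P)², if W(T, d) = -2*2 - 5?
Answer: 128881/1600 ≈ 80.551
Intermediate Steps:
W(T, d) = -9 (W(T, d) = -4 - 5 = -9)
P = 1/40 ≈ 0.025000
(W(8, -5) + P)² = (-9 + 1/40)² = (-359/40)² = 128881/1600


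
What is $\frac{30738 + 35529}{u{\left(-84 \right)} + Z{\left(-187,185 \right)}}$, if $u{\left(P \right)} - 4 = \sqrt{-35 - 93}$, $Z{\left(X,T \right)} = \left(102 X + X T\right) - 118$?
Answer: $- \frac{1188012687}{964203739} - \frac{176712 i \sqrt{2}}{964203739} \approx -1.2321 - 0.00025919 i$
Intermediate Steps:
$Z{\left(X,T \right)} = -118 + 102 X + T X$ ($Z{\left(X,T \right)} = \left(102 X + T X\right) - 118 = -118 + 102 X + T X$)
$u{\left(P \right)} = 4 + 8 i \sqrt{2}$ ($u{\left(P \right)} = 4 + \sqrt{-35 - 93} = 4 + \sqrt{-128} = 4 + 8 i \sqrt{2}$)
$\frac{30738 + 35529}{u{\left(-84 \right)} + Z{\left(-187,185 \right)}} = \frac{30738 + 35529}{\left(4 + 8 i \sqrt{2}\right) + \left(-118 + 102 \left(-187\right) + 185 \left(-187\right)\right)} = \frac{66267}{\left(4 + 8 i \sqrt{2}\right) - 53787} = \frac{66267}{-53783 + 8 i \sqrt{2}}$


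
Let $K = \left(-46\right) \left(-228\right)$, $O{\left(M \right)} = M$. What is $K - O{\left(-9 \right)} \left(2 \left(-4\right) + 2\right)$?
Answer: $10434$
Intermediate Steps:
$K = 10488$
$K - O{\left(-9 \right)} \left(2 \left(-4\right) + 2\right) = 10488 - - 9 \left(2 \left(-4\right) + 2\right) = 10488 - - 9 \left(-8 + 2\right) = 10488 - \left(-9\right) \left(-6\right) = 10488 - 54 = 10434$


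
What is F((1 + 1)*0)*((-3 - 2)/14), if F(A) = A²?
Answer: 0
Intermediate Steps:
F((1 + 1)*0)*((-3 - 2)/14) = ((1 + 1)*0)²*((-3 - 2)/14) = (2*0)²*(-5*1/14) = 0²*(-5/14) = 0*(-5/14) = 0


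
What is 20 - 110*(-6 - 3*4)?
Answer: 2000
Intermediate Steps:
20 - 110*(-6 - 3*4) = 20 - 110*(-6 - 12) = 20 - 110*(-18) = 20 + 1980 = 2000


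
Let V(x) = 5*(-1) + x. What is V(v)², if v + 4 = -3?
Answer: 144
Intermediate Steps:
v = -7 (v = -4 - 3 = -7)
V(x) = -5 + x
V(v)² = (-5 - 7)² = (-12)² = 144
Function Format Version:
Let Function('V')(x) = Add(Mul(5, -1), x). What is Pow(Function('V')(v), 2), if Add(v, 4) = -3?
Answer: 144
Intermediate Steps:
v = -7 (v = Add(-4, -3) = -7)
Function('V')(x) = Add(-5, x)
Pow(Function('V')(v), 2) = Pow(Add(-5, -7), 2) = Pow(-12, 2) = 144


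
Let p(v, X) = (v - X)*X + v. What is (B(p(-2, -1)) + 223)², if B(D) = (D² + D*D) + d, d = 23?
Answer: 61504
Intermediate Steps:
p(v, X) = v + X*(v - X) (p(v, X) = X*(v - X) + v = v + X*(v - X))
B(D) = 23 + 2*D² (B(D) = (D² + D*D) + 23 = (D² + D²) + 23 = 2*D² + 23 = 23 + 2*D²)
(B(p(-2, -1)) + 223)² = ((23 + 2*(-2 - 1*(-1)² - 1*(-2))²) + 223)² = ((23 + 2*(-2 - 1*1 + 2)²) + 223)² = ((23 + 2*(-2 - 1 + 2)²) + 223)² = ((23 + 2*(-1)²) + 223)² = ((23 + 2*1) + 223)² = ((23 + 2) + 223)² = (25 + 223)² = 248² = 61504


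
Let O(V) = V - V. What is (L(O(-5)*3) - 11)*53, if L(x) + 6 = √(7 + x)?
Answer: -901 + 53*√7 ≈ -760.78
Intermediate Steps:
O(V) = 0
L(x) = -6 + √(7 + x)
(L(O(-5)*3) - 11)*53 = ((-6 + √(7 + 0*3)) - 11)*53 = ((-6 + √(7 + 0)) - 11)*53 = ((-6 + √7) - 11)*53 = (-17 + √7)*53 = -901 + 53*√7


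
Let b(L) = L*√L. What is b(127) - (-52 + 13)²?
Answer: -1521 + 127*√127 ≈ -89.783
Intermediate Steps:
b(L) = L^(3/2)
b(127) - (-52 + 13)² = 127^(3/2) - (-52 + 13)² = 127*√127 - 1*(-39)² = 127*√127 - 1*1521 = 127*√127 - 1521 = -1521 + 127*√127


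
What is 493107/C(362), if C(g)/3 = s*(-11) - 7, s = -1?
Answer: 164369/4 ≈ 41092.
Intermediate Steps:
C(g) = 12 (C(g) = 3*(-1*(-11) - 7) = 3*(11 - 7) = 3*4 = 12)
493107/C(362) = 493107/12 = 493107*(1/12) = 164369/4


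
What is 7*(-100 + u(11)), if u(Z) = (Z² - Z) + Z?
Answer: 147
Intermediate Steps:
u(Z) = Z²
7*(-100 + u(11)) = 7*(-100 + 11²) = 7*(-100 + 121) = 7*21 = 147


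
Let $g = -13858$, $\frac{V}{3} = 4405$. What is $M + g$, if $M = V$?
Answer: $-643$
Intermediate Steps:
$V = 13215$ ($V = 3 \cdot 4405 = 13215$)
$M = 13215$
$M + g = 13215 - 13858 = -643$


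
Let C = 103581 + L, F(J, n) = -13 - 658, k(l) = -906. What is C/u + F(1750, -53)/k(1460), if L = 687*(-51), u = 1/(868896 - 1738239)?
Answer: -53986951411681/906 ≈ -5.9588e+10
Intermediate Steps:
u = -1/869343 (u = 1/(-869343) = -1/869343 ≈ -1.1503e-6)
L = -35037
F(J, n) = -671
C = 68544 (C = 103581 - 35037 = 68544)
C/u + F(1750, -53)/k(1460) = 68544/(-1/869343) - 671/(-906) = 68544*(-869343) - 671*(-1/906) = -59588246592 + 671/906 = -53986951411681/906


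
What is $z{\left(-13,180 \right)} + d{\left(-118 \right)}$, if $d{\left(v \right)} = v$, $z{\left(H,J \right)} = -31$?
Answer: $-149$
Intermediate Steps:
$z{\left(-13,180 \right)} + d{\left(-118 \right)} = -31 - 118 = -149$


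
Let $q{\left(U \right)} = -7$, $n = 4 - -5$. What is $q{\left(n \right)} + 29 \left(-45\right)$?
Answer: $-1312$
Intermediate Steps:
$n = 9$ ($n = 4 + 5 = 9$)
$q{\left(n \right)} + 29 \left(-45\right) = -7 + 29 \left(-45\right) = -7 - 1305 = -1312$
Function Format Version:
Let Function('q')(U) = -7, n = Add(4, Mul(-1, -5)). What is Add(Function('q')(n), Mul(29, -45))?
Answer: -1312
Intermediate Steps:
n = 9 (n = Add(4, 5) = 9)
Add(Function('q')(n), Mul(29, -45)) = Add(-7, Mul(29, -45)) = Add(-7, -1305) = -1312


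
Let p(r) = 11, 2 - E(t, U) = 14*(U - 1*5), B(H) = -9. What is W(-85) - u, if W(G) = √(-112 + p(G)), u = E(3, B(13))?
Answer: -198 + I*√101 ≈ -198.0 + 10.05*I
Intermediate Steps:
E(t, U) = 72 - 14*U (E(t, U) = 2 - 14*(U - 1*5) = 2 - 14*(U - 5) = 2 - 14*(-5 + U) = 2 - (-70 + 14*U) = 2 + (70 - 14*U) = 72 - 14*U)
u = 198 (u = 72 - 14*(-9) = 72 + 126 = 198)
W(G) = I*√101 (W(G) = √(-112 + 11) = √(-101) = I*√101)
W(-85) - u = I*√101 - 1*198 = I*√101 - 198 = -198 + I*√101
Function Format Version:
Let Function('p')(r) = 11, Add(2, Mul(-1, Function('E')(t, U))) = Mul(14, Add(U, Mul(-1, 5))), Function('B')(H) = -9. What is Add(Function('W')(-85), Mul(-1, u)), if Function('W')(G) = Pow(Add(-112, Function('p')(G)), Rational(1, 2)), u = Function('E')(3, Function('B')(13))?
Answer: Add(-198, Mul(I, Pow(101, Rational(1, 2)))) ≈ Add(-198.00, Mul(10.050, I))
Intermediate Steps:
Function('E')(t, U) = Add(72, Mul(-14, U)) (Function('E')(t, U) = Add(2, Mul(-1, Mul(14, Add(U, Mul(-1, 5))))) = Add(2, Mul(-1, Mul(14, Add(U, -5)))) = Add(2, Mul(-1, Mul(14, Add(-5, U)))) = Add(2, Mul(-1, Add(-70, Mul(14, U)))) = Add(2, Add(70, Mul(-14, U))) = Add(72, Mul(-14, U)))
u = 198 (u = Add(72, Mul(-14, -9)) = Add(72, 126) = 198)
Function('W')(G) = Mul(I, Pow(101, Rational(1, 2))) (Function('W')(G) = Pow(Add(-112, 11), Rational(1, 2)) = Pow(-101, Rational(1, 2)) = Mul(I, Pow(101, Rational(1, 2))))
Add(Function('W')(-85), Mul(-1, u)) = Add(Mul(I, Pow(101, Rational(1, 2))), Mul(-1, 198)) = Add(Mul(I, Pow(101, Rational(1, 2))), -198) = Add(-198, Mul(I, Pow(101, Rational(1, 2))))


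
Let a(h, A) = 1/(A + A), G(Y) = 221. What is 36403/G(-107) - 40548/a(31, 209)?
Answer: -3745706741/221 ≈ -1.6949e+7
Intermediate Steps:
a(h, A) = 1/(2*A)
36403/G(-107) - 40548/a(31, 209) = 36403/221 - 40548/((1/2)/209) = 36403*(1/221) - 40548/((1/2)*(1/209)) = 36403/221 - 40548/1/418 = 36403/221 - 40548*418 = 36403/221 - 16949064 = -3745706741/221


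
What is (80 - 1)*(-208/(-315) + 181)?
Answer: 4520617/315 ≈ 14351.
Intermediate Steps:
(80 - 1)*(-208/(-315) + 181) = 79*(-208*(-1/315) + 181) = 79*(208/315 + 181) = 79*(57223/315) = 4520617/315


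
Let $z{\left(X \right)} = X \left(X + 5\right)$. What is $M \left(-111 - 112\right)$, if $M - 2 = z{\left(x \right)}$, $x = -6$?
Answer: $-1784$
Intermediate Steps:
$z{\left(X \right)} = X \left(5 + X\right)$
$M = 8$ ($M = 2 - 6 \left(5 - 6\right) = 2 - -6 = 2 + 6 = 8$)
$M \left(-111 - 112\right) = 8 \left(-111 - 112\right) = 8 \left(-223\right) = -1784$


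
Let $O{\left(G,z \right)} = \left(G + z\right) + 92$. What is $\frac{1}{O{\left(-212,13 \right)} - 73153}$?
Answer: $- \frac{1}{73260} \approx -1.365 \cdot 10^{-5}$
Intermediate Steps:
$O{\left(G,z \right)} = 92 + G + z$
$\frac{1}{O{\left(-212,13 \right)} - 73153} = \frac{1}{\left(92 - 212 + 13\right) - 73153} = \frac{1}{-107 - 73153} = \frac{1}{-73260} = - \frac{1}{73260}$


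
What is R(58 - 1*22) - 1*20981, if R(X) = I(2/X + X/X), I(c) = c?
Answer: -377639/18 ≈ -20980.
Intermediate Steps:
R(X) = 1 + 2/X (R(X) = 2/X + X/X = 2/X + 1 = 1 + 2/X)
R(58 - 1*22) - 1*20981 = (2 + (58 - 1*22))/(58 - 1*22) - 1*20981 = (2 + (58 - 22))/(58 - 22) - 20981 = (2 + 36)/36 - 20981 = (1/36)*38 - 20981 = 19/18 - 20981 = -377639/18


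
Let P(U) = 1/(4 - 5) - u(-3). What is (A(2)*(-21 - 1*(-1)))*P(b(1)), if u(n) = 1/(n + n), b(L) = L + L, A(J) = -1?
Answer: -50/3 ≈ -16.667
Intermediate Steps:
b(L) = 2*L
u(n) = 1/(2*n)
P(U) = -⅚ (P(U) = 1/(4 - 5) - 1/(2*(-3)) = 1/(-1) - (-1)/(2*3) = -1 - 1*(-⅙) = -1 + ⅙ = -⅚)
(A(2)*(-21 - 1*(-1)))*P(b(1)) = -(-21 - 1*(-1))*(-⅚) = -(-21 + 1)*(-⅚) = -1*(-20)*(-⅚) = 20*(-⅚) = -50/3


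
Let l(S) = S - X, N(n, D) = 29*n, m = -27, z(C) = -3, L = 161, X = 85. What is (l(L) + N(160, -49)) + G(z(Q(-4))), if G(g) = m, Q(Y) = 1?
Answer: 4689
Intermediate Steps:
G(g) = -27
l(S) = -85 + S (l(S) = S - 1*85 = S - 85 = -85 + S)
(l(L) + N(160, -49)) + G(z(Q(-4))) = ((-85 + 161) + 29*160) - 27 = (76 + 4640) - 27 = 4716 - 27 = 4689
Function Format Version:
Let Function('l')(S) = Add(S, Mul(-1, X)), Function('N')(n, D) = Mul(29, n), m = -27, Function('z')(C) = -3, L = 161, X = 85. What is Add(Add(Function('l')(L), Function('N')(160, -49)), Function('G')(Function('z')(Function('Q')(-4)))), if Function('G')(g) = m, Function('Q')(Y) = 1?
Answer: 4689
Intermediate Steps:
Function('G')(g) = -27
Function('l')(S) = Add(-85, S) (Function('l')(S) = Add(S, Mul(-1, 85)) = Add(S, -85) = Add(-85, S))
Add(Add(Function('l')(L), Function('N')(160, -49)), Function('G')(Function('z')(Function('Q')(-4)))) = Add(Add(Add(-85, 161), Mul(29, 160)), -27) = Add(Add(76, 4640), -27) = Add(4716, -27) = 4689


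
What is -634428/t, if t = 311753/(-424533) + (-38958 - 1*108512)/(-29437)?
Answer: -7928432708464188/53428808449 ≈ -1.4839e+5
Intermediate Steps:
t = 53428808449/12496977921 (t = 311753*(-1/424533) + (-38958 - 108512)*(-1/29437) = -311753/424533 - 147470*(-1/29437) = -311753/424533 + 147470/29437 = 53428808449/12496977921 ≈ 4.2753)
-634428/t = -634428/53428808449/12496977921 = -634428*12496977921/53428808449 = -7928432708464188/53428808449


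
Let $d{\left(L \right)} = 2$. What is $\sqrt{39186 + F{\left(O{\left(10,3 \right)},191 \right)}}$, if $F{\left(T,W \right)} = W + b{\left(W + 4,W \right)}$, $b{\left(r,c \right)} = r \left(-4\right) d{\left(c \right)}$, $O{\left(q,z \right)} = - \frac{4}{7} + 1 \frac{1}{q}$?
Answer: $\sqrt{37817} \approx 194.47$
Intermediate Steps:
$O{\left(q,z \right)} = - \frac{4}{7} + \frac{1}{q}$ ($O{\left(q,z \right)} = \left(-4\right) \frac{1}{7} + \frac{1}{q} = - \frac{4}{7} + \frac{1}{q}$)
$b{\left(r,c \right)} = - 8 r$ ($b{\left(r,c \right)} = r \left(-4\right) 2 = - 4 r 2 = - 8 r$)
$F{\left(T,W \right)} = -32 - 7 W$ ($F{\left(T,W \right)} = W - 8 \left(W + 4\right) = W - 8 \left(4 + W\right) = W - \left(32 + 8 W\right) = -32 - 7 W$)
$\sqrt{39186 + F{\left(O{\left(10,3 \right)},191 \right)}} = \sqrt{39186 - 1369} = \sqrt{37817}$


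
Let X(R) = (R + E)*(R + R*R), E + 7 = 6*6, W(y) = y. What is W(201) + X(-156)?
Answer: -3070659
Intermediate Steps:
E = 29 (E = -7 + 6*6 = -7 + 36 = 29)
X(R) = (29 + R)*(R + R²) (X(R) = (R + 29)*(R + R*R) = (29 + R)*(R + R²))
W(201) + X(-156) = 201 - 156*(29 + (-156)² + 30*(-156)) = 201 - 156*(29 + 24336 - 4680) = 201 - 156*19685 = 201 - 3070860 = -3070659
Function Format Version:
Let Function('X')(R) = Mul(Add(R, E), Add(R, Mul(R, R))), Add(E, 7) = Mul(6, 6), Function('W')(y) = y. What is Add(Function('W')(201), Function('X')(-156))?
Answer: -3070659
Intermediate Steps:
E = 29 (E = Add(-7, Mul(6, 6)) = Add(-7, 36) = 29)
Function('X')(R) = Mul(Add(29, R), Add(R, Pow(R, 2))) (Function('X')(R) = Mul(Add(R, 29), Add(R, Mul(R, R))) = Mul(Add(29, R), Add(R, Pow(R, 2))))
Add(Function('W')(201), Function('X')(-156)) = Add(201, Mul(-156, Add(29, Pow(-156, 2), Mul(30, -156)))) = Add(201, Mul(-156, Add(29, 24336, -4680))) = Add(201, Mul(-156, 19685)) = Add(201, -3070860) = -3070659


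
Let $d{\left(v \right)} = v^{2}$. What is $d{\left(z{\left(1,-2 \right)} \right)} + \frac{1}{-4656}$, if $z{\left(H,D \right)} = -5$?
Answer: $\frac{116399}{4656} \approx 25.0$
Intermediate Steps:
$d{\left(z{\left(1,-2 \right)} \right)} + \frac{1}{-4656} = \left(-5\right)^{2} + \frac{1}{-4656} = 25 - \frac{1}{4656} = \frac{116399}{4656}$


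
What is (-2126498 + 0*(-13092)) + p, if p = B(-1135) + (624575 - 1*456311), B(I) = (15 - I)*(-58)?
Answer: -2024934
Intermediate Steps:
B(I) = -870 + 58*I
p = 101564 (p = (-870 + 58*(-1135)) + (624575 - 1*456311) = (-870 - 65830) + (624575 - 456311) = -66700 + 168264 = 101564)
(-2126498 + 0*(-13092)) + p = (-2126498 + 0*(-13092)) + 101564 = (-2126498 + 0) + 101564 = -2126498 + 101564 = -2024934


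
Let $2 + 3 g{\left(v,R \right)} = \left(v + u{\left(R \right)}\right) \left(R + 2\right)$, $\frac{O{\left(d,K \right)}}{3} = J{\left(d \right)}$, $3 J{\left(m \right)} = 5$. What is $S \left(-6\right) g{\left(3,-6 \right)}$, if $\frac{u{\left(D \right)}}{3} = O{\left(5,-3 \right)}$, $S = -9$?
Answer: $-1332$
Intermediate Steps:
$J{\left(m \right)} = \frac{5}{3}$ ($J{\left(m \right)} = \frac{1}{3} \cdot 5 = \frac{5}{3}$)
$O{\left(d,K \right)} = 5$ ($O{\left(d,K \right)} = 3 \cdot \frac{5}{3} = 5$)
$u{\left(D \right)} = 15$ ($u{\left(D \right)} = 3 \cdot 5 = 15$)
$g{\left(v,R \right)} = - \frac{2}{3} + \frac{\left(2 + R\right) \left(15 + v\right)}{3}$ ($g{\left(v,R \right)} = - \frac{2}{3} + \frac{\left(v + 15\right) \left(R + 2\right)}{3} = - \frac{2}{3} + \frac{\left(15 + v\right) \left(2 + R\right)}{3} = - \frac{2}{3} + \frac{\left(2 + R\right) \left(15 + v\right)}{3}$)
$S \left(-6\right) g{\left(3,-6 \right)} = \left(-9\right) \left(-6\right) \left(\frac{28}{3} + 5 \left(-6\right) + \frac{2}{3} \cdot 3 + \frac{1}{3} \left(-6\right) 3\right) = 54 \left(\frac{28}{3} - 30 + 2 - 6\right) = 54 \left(- \frac{74}{3}\right) = -1332$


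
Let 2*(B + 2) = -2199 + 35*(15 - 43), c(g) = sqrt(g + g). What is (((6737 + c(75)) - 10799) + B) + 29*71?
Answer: -7189/2 + 5*sqrt(6) ≈ -3582.3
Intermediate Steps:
c(g) = sqrt(2)*sqrt(g) (c(g) = sqrt(2*g) = sqrt(2)*sqrt(g))
B = -3183/2 (B = -2 + (-2199 + 35*(15 - 43))/2 = -2 + (-2199 + 35*(-28))/2 = -2 + (-2199 - 980)/2 = -2 + (1/2)*(-3179) = -2 - 3179/2 = -3183/2 ≈ -1591.5)
(((6737 + c(75)) - 10799) + B) + 29*71 = (((6737 + sqrt(2)*sqrt(75)) - 10799) - 3183/2) + 29*71 = (((6737 + sqrt(2)*(5*sqrt(3))) - 10799) - 3183/2) + 2059 = (((6737 + 5*sqrt(6)) - 10799) - 3183/2) + 2059 = ((-4062 + 5*sqrt(6)) - 3183/2) + 2059 = (-11307/2 + 5*sqrt(6)) + 2059 = -7189/2 + 5*sqrt(6)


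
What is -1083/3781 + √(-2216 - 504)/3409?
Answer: -57/199 + 4*I*√170/3409 ≈ -0.28643 + 0.015299*I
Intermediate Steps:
-1083/3781 + √(-2216 - 504)/3409 = -1083*1/3781 + √(-2720)*(1/3409) = -57/199 + (4*I*√170)*(1/3409) = -57/199 + 4*I*√170/3409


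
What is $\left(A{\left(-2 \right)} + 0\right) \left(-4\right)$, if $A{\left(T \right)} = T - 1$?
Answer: $12$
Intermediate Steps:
$A{\left(T \right)} = -1 + T$
$\left(A{\left(-2 \right)} + 0\right) \left(-4\right) = \left(\left(-1 - 2\right) + 0\right) \left(-4\right) = \left(-3 + 0\right) \left(-4\right) = \left(-3\right) \left(-4\right) = 12$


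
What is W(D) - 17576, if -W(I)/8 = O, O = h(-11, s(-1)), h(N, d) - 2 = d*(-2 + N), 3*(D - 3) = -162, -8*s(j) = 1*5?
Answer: -17657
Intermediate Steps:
s(j) = -5/8
D = -51 (D = 3 + (⅓)*(-162) = 3 - 54 = -51)
h(N, d) = 2 + d*(-2 + N)
O = 81/8 (O = 2 - 2*(-5/8) - 11*(-5/8) = 2 + 5/4 + 55/8 = 81/8 ≈ 10.125)
W(I) = -81 (W(I) = -8*81/8 = -81)
W(D) - 17576 = -81 - 17576 = -17657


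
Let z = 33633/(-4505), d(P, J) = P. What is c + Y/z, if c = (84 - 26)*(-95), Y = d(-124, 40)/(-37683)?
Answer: -131760987670/23913063 ≈ -5510.0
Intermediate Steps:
z = -33633/4505 (z = 33633*(-1/4505) = -33633/4505 ≈ -7.4657)
Y = 124/37683 (Y = -124/(-37683) = -124*(-1/37683) = 124/37683 ≈ 0.0032906)
c = -5510 (c = 58*(-95) = -5510)
c + Y/z = -5510 + 124/(37683*(-33633/4505)) = -5510 + (124/37683)*(-4505/33633) = -5510 - 10540/23913063 = -131760987670/23913063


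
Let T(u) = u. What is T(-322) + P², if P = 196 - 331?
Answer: 17903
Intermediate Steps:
P = -135
T(-322) + P² = -322 + (-135)² = -322 + 18225 = 17903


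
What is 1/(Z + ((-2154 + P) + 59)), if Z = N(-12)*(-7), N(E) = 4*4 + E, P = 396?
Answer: -1/1727 ≈ -0.00057904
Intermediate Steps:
N(E) = 16 + E
Z = -28 (Z = (16 - 12)*(-7) = 4*(-7) = -28)
1/(Z + ((-2154 + P) + 59)) = 1/(-28 + ((-2154 + 396) + 59)) = 1/(-28 + (-1758 + 59)) = 1/(-28 - 1699) = 1/(-1727) = -1/1727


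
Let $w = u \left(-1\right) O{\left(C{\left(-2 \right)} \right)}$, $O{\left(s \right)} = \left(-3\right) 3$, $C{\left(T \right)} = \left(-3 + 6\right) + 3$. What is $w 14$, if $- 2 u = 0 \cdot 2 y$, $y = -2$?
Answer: $0$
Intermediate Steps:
$C{\left(T \right)} = 6$ ($C{\left(T \right)} = 3 + 3 = 6$)
$O{\left(s \right)} = -9$
$u = 0$ ($u = - \frac{0 \cdot 2 \left(-2\right)}{2} = - \frac{0 \left(-2\right)}{2} = \left(- \frac{1}{2}\right) 0 = 0$)
$w = 0$ ($w = 0 \left(-1\right) \left(-9\right) = 0 \left(-9\right) = 0$)
$w 14 = 0 \cdot 14 = 0$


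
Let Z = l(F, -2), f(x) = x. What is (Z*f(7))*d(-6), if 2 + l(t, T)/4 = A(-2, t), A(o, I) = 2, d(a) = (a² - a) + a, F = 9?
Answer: 0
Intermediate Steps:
d(a) = a²
l(t, T) = 0 (l(t, T) = -8 + 4*2 = -8 + 8 = 0)
Z = 0
(Z*f(7))*d(-6) = (0*7)*(-6)² = 0*36 = 0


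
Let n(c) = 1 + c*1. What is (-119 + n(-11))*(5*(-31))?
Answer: 19995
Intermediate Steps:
n(c) = 1 + c
(-119 + n(-11))*(5*(-31)) = (-119 + (1 - 11))*(5*(-31)) = (-119 - 10)*(-155) = -129*(-155) = 19995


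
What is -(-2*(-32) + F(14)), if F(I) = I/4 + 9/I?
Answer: -477/7 ≈ -68.143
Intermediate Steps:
F(I) = 9/I + I/4 (F(I) = I*(¼) + 9/I = I/4 + 9/I = 9/I + I/4)
-(-2*(-32) + F(14)) = -(-2*(-32) + (9/14 + (¼)*14)) = -(64 + (9*(1/14) + 7/2)) = -(64 + (9/14 + 7/2)) = -(64 + 29/7) = -1*477/7 = -477/7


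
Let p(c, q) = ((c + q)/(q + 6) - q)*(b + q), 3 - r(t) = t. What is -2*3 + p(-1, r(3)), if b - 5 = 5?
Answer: -23/3 ≈ -7.6667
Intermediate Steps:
b = 10 (b = 5 + 5 = 10)
r(t) = 3 - t
p(c, q) = (10 + q)*(-q + (c + q)/(6 + q)) (p(c, q) = ((c + q)/(q + 6) - q)*(10 + q) = ((c + q)/(6 + q) - q)*(10 + q) = (-q + (c + q)/(6 + q))*(10 + q) = (10 + q)*(-q + (c + q)/(6 + q)))
-2*3 + p(-1, r(3)) = -2*3 + (-(3 - 1*3)³ - 50*(3 - 1*3) - 15*(3 - 1*3)² + 10*(-1) - (3 - 1*3))/(6 + (3 - 1*3)) = -6 + (-(3 - 3)³ - 50*(3 - 3) - 15*(3 - 3)² - 10 - (3 - 3))/(6 + (3 - 3)) = -6 + (-1*0³ - 50*0 - 15*0² - 10 - 1*0)/(6 + 0) = -6 + (-1*0 + 0 - 15*0 - 10 + 0)/6 = -6 + (0 + 0 + 0 - 10 + 0)/6 = -6 + (⅙)*(-10) = -6 - 5/3 = -23/3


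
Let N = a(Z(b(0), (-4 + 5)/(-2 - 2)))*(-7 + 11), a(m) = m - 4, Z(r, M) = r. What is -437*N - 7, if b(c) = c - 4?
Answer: 13977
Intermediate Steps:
b(c) = -4 + c
a(m) = -4 + m
N = -32 (N = (-4 + (-4 + 0))*(-7 + 11) = (-4 - 4)*4 = -8*4 = -32)
-437*N - 7 = -437*(-32) - 7 = 13984 - 7 = 13977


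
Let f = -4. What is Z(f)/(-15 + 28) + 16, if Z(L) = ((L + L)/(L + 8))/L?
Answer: 417/26 ≈ 16.038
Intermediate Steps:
Z(L) = 2/(8 + L) (Z(L) = ((2*L)/(8 + L))/L = (2*L/(8 + L))/L = 2/(8 + L))
Z(f)/(-15 + 28) + 16 = (2/(8 - 4))/(-15 + 28) + 16 = (2/4)/13 + 16 = (2*(¼))/13 + 16 = (1/13)*(½) + 16 = 1/26 + 16 = 417/26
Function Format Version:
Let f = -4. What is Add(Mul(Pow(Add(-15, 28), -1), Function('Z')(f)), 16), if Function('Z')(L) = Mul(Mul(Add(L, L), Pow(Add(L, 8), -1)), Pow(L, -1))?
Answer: Rational(417, 26) ≈ 16.038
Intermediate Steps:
Function('Z')(L) = Mul(2, Pow(Add(8, L), -1)) (Function('Z')(L) = Mul(Mul(Mul(2, L), Pow(Add(8, L), -1)), Pow(L, -1)) = Mul(Mul(2, L, Pow(Add(8, L), -1)), Pow(L, -1)) = Mul(2, Pow(Add(8, L), -1)))
Add(Mul(Pow(Add(-15, 28), -1), Function('Z')(f)), 16) = Add(Mul(Pow(Add(-15, 28), -1), Mul(2, Pow(Add(8, -4), -1))), 16) = Add(Mul(Pow(13, -1), Mul(2, Pow(4, -1))), 16) = Add(Mul(Rational(1, 13), Mul(2, Rational(1, 4))), 16) = Add(Mul(Rational(1, 13), Rational(1, 2)), 16) = Add(Rational(1, 26), 16) = Rational(417, 26)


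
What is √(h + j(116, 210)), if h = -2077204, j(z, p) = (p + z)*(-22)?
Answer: 2*I*√521094 ≈ 1443.7*I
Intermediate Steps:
j(z, p) = -22*p - 22*z
√(h + j(116, 210)) = √(-2077204 + (-22*210 - 22*116)) = √(-2077204 + (-4620 - 2552)) = √(-2077204 - 7172) = √(-2084376) = 2*I*√521094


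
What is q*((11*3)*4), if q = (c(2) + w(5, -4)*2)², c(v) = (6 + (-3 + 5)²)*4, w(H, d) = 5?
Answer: 330000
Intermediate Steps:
c(v) = 40 (c(v) = (6 + 2²)*4 = (6 + 4)*4 = 10*4 = 40)
q = 2500 (q = (40 + 5*2)² = (40 + 10)² = 50² = 2500)
q*((11*3)*4) = 2500*((11*3)*4) = 2500*(33*4) = 2500*132 = 330000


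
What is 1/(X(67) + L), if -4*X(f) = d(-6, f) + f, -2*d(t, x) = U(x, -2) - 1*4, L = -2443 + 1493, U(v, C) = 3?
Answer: -8/7735 ≈ -0.0010343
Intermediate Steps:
L = -950
d(t, x) = 1/2 (d(t, x) = -(3 - 1*4)/2 = -(3 - 4)/2 = -1/2*(-1) = 1/2)
X(f) = -1/8 - f/4 (X(f) = -(1/2 + f)/4 = -1/8 - f/4)
1/(X(67) + L) = 1/((-1/8 - 1/4*67) - 950) = 1/((-1/8 - 67/4) - 950) = 1/(-135/8 - 950) = 1/(-7735/8) = -8/7735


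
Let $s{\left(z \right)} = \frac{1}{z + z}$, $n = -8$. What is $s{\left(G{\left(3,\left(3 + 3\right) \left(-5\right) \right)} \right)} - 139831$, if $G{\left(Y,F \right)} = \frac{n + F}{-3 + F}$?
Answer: $- \frac{10627123}{76} \approx -1.3983 \cdot 10^{5}$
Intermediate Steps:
$G{\left(Y,F \right)} = \frac{-8 + F}{-3 + F}$
$s{\left(z \right)} = \frac{1}{2 z}$
$s{\left(G{\left(3,\left(3 + 3\right) \left(-5\right) \right)} \right)} - 139831 = \frac{1}{2 \frac{-8 + \left(3 + 3\right) \left(-5\right)}{-3 + \left(3 + 3\right) \left(-5\right)}} - 139831 = \frac{1}{2 \frac{-8 + 6 \left(-5\right)}{-3 + 6 \left(-5\right)}} - 139831 = \frac{1}{2 \frac{-8 - 30}{-3 - 30}} - 139831 = \frac{1}{2 \frac{1}{-33} \left(-38\right)} - 139831 = \frac{1}{2 \left(\left(- \frac{1}{33}\right) \left(-38\right)\right)} - 139831 = \frac{1}{2 \cdot \frac{38}{33}} - 139831 = \frac{1}{2} \cdot \frac{33}{38} - 139831 = \frac{33}{76} - 139831 = - \frac{10627123}{76}$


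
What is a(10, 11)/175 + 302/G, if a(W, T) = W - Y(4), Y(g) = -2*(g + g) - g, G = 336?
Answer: 899/840 ≈ 1.0702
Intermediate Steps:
Y(g) = -5*g (Y(g) = -4*g - g = -5*g)
a(W, T) = 20 + W (a(W, T) = W - (-5)*4 = W - 1*(-20) = W + 20 = 20 + W)
a(10, 11)/175 + 302/G = (20 + 10)/175 + 302/336 = 30*(1/175) + 302*(1/336) = 6/35 + 151/168 = 899/840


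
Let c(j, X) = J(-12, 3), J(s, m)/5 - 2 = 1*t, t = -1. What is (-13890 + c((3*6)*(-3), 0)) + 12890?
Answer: -995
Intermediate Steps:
J(s, m) = 5 (J(s, m) = 10 + 5*(1*(-1)) = 10 + 5*(-1) = 10 - 5 = 5)
c(j, X) = 5
(-13890 + c((3*6)*(-3), 0)) + 12890 = (-13890 + 5) + 12890 = -13885 + 12890 = -995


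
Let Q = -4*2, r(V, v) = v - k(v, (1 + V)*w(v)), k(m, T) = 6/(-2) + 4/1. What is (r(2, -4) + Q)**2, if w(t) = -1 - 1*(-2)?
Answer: 169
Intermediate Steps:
w(t) = 1 (w(t) = -1 + 2 = 1)
k(m, T) = 1 (k(m, T) = 6*(-1/2) + 4*1 = -3 + 4 = 1)
r(V, v) = -1 + v (r(V, v) = v - 1*1 = v - 1 = -1 + v)
Q = -8
(r(2, -4) + Q)**2 = ((-1 - 4) - 8)**2 = (-5 - 8)**2 = (-13)**2 = 169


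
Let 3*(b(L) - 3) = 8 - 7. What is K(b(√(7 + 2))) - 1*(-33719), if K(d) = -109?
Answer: 33610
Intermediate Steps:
b(L) = 10/3 (b(L) = 3 + (8 - 7)/3 = 3 + (⅓)*1 = 3 + ⅓ = 10/3)
K(b(√(7 + 2))) - 1*(-33719) = -109 - 1*(-33719) = -109 + 33719 = 33610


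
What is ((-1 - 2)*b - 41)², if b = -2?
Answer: 1225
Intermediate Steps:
((-1 - 2)*b - 41)² = ((-1 - 2)*(-2) - 41)² = (-3*(-2) - 41)² = (6 - 41)² = (-35)² = 1225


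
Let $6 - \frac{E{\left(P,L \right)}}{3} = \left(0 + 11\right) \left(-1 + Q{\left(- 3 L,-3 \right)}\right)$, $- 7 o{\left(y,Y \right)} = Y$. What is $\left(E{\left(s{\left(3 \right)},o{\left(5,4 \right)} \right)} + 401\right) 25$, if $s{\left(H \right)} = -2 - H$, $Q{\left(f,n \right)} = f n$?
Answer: $\frac{108800}{7} \approx 15543.0$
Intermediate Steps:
$o{\left(y,Y \right)} = - \frac{Y}{7}$
$E{\left(P,L \right)} = 51 - 297 L$ ($E{\left(P,L \right)} = 18 - 3 \left(0 + 11\right) \left(-1 + - 3 L \left(-3\right)\right) = 18 - 3 \cdot 11 \left(-1 + 9 L\right) = 18 - 3 \left(-11 + 99 L\right) = 18 - \left(-33 + 297 L\right) = 51 - 297 L$)
$\left(E{\left(s{\left(3 \right)},o{\left(5,4 \right)} \right)} + 401\right) 25 = \left(\left(51 - 297 \left(\left(- \frac{1}{7}\right) 4\right)\right) + 401\right) 25 = \left(\left(51 - - \frac{1188}{7}\right) + 401\right) 25 = \left(\left(51 + \frac{1188}{7}\right) + 401\right) 25 = \left(\frac{1545}{7} + 401\right) 25 = \frac{4352}{7} \cdot 25 = \frac{108800}{7}$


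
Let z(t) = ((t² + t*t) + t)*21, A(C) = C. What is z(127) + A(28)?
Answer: 680113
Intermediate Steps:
z(t) = 21*t + 42*t² (z(t) = ((t² + t²) + t)*21 = (2*t² + t)*21 = (t + 2*t²)*21 = 21*t + 42*t²)
z(127) + A(28) = 21*127*(1 + 2*127) + 28 = 21*127*(1 + 254) + 28 = 21*127*255 + 28 = 680085 + 28 = 680113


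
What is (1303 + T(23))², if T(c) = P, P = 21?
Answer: 1752976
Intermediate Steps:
T(c) = 21
(1303 + T(23))² = (1303 + 21)² = 1324² = 1752976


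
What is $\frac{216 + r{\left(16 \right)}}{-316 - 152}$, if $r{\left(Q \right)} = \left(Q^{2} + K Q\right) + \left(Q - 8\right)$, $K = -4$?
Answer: $- \frac{8}{9} \approx -0.88889$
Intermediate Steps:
$r{\left(Q \right)} = -8 + Q^{2} - 3 Q$ ($r{\left(Q \right)} = \left(Q^{2} - 4 Q\right) + \left(Q - 8\right) = \left(Q^{2} - 4 Q\right) + \left(-8 + Q\right) = -8 + Q^{2} - 3 Q$)
$\frac{216 + r{\left(16 \right)}}{-316 - 152} = \frac{216 - \left(56 - 256\right)}{-316 - 152} = \frac{216 - -200}{-468} = \left(216 + 200\right) \left(- \frac{1}{468}\right) = 416 \left(- \frac{1}{468}\right) = - \frac{8}{9}$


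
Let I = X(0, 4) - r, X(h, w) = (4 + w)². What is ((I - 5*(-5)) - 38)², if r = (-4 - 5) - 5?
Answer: 4225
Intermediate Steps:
r = -14 (r = -9 - 5 = -14)
I = 78 (I = (4 + 4)² - 1*(-14) = 8² + 14 = 64 + 14 = 78)
((I - 5*(-5)) - 38)² = ((78 - 5*(-5)) - 38)² = ((78 + 25) - 38)² = (103 - 38)² = 65² = 4225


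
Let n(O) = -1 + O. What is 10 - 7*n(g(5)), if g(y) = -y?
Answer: 52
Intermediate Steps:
10 - 7*n(g(5)) = 10 - 7*(-1 - 1*5) = 10 - 7*(-1 - 5) = 10 - 7*(-6) = 10 + 42 = 52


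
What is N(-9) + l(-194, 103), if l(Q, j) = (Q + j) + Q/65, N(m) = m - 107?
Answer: -13649/65 ≈ -209.98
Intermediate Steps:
N(m) = -107 + m
l(Q, j) = j + 66*Q/65 (l(Q, j) = (Q + j) + Q*(1/65) = (Q + j) + Q/65 = j + 66*Q/65)
N(-9) + l(-194, 103) = (-107 - 9) + (103 + (66/65)*(-194)) = -116 + (103 - 12804/65) = -116 - 6109/65 = -13649/65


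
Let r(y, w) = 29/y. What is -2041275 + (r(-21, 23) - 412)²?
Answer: -824842514/441 ≈ -1.8704e+6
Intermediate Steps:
-2041275 + (r(-21, 23) - 412)² = -2041275 + (29/(-21) - 412)² = -2041275 + (29*(-1/21) - 412)² = -2041275 + (-29/21 - 412)² = -2041275 + (-8681/21)² = -2041275 + 75359761/441 = -824842514/441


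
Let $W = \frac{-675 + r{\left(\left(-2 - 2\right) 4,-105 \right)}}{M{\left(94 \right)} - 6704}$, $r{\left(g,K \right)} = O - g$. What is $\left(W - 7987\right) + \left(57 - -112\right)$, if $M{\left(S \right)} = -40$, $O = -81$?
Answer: $- \frac{13180963}{1686} \approx -7817.9$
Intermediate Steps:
$r{\left(g,K \right)} = -81 - g$
$W = \frac{185}{1686}$ ($W = \frac{-675 - \left(81 + \left(-2 - 2\right) 4\right)}{-40 - 6704} = \frac{-675 - \left(81 - 16\right)}{-6744} = \left(-675 - 65\right) \left(- \frac{1}{6744}\right) = \left(-740\right) \left(- \frac{1}{6744}\right) = \frac{185}{1686} \approx 0.10973$)
$\left(W - 7987\right) + \left(57 - -112\right) = \left(\frac{185}{1686} - 7987\right) + \left(57 - -112\right) = - \frac{13465897}{1686} + \left(57 + 112\right) = - \frac{13465897}{1686} + 169 = - \frac{13180963}{1686}$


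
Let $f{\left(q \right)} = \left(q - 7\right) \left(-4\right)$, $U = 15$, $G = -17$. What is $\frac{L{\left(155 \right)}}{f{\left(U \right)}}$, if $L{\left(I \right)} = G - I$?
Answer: $\frac{43}{8} \approx 5.375$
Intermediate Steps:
$L{\left(I \right)} = -17 - I$
$f{\left(q \right)} = 28 - 4 q$ ($f{\left(q \right)} = \left(-7 + q\right) \left(-4\right) = 28 - 4 q$)
$\frac{L{\left(155 \right)}}{f{\left(U \right)}} = \frac{-17 - 155}{28 - 60} = - \frac{172}{-32} = \left(-172\right) \left(- \frac{1}{32}\right) = \frac{43}{8}$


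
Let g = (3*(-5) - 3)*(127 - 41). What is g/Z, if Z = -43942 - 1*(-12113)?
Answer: 1548/31829 ≈ 0.048635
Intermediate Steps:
Z = -31829 (Z = -43942 + 12113 = -31829)
g = -1548 (g = (-15 - 3)*86 = -18*86 = -1548)
g/Z = -1548/(-31829) = -1548*(-1/31829) = 1548/31829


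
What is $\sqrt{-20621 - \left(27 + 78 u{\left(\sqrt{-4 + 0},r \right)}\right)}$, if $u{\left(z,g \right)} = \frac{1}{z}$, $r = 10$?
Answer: $\sqrt{-20648 + 39 i} \approx 0.136 + 143.69 i$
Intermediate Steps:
$\sqrt{-20621 - \left(27 + 78 u{\left(\sqrt{-4 + 0},r \right)}\right)} = \sqrt{-20621 - \left(27 + \frac{78}{\sqrt{-4 + 0}}\right)} = \sqrt{-20621 - \left(27 + \frac{78}{\sqrt{-4}}\right)} = \sqrt{-20621 - \left(27 + \frac{78}{2 i}\right)} = \sqrt{-20621 - \left(27 + 78 \left(- \frac{i}{2}\right)\right)} = \sqrt{-20621 - \left(27 - 39 i\right)} = \sqrt{-20648 + 39 i}$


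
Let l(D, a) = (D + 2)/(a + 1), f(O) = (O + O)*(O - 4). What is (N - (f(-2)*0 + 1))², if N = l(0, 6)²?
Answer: 2025/2401 ≈ 0.84340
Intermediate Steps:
f(O) = 2*O*(-4 + O) (f(O) = (2*O)*(-4 + O) = 2*O*(-4 + O))
l(D, a) = (2 + D)/(1 + a)
N = 4/49 (N = ((2 + 0)/(1 + 6))² = (2/7)² = 4/49 ≈ 0.081633)
(N - (f(-2)*0 + 1))² = (4/49 - ((2*(-2)*(-4 - 2))*0 + 1))² = (4/49 - ((2*(-2)*(-6))*0 + 1))² = (4/49 - (24*0 + 1))² = (4/49 - (0 + 1))² = (4/49 - 1*1)² = (4/49 - 1)² = (-45/49)² = 2025/2401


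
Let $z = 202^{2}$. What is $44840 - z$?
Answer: $4036$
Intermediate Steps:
$z = 40804$
$44840 - z = 44840 - 40804 = 4036$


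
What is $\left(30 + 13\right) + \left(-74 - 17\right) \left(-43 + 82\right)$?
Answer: $-3506$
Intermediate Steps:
$\left(30 + 13\right) + \left(-74 - 17\right) \left(-43 + 82\right) = 43 - 3549 = -3506$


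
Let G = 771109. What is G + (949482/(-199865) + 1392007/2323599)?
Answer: 358105806262579052/464406114135 ≈ 7.7111e+5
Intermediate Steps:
G + (949482/(-199865) + 1392007/2323599) = 771109 + (949482/(-199865) + 1392007/2323599) = 771109 + (949482*(-1/199865) + 1392007*(1/2323599)) = 771109 + (-949482/199865 + 1392007/2323599) = 771109 - 1928001946663/464406114135 = 358105806262579052/464406114135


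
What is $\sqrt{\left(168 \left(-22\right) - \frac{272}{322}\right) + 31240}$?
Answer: $\frac{4 \sqrt{44621633}}{161} \approx 165.96$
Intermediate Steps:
$\sqrt{\left(168 \left(-22\right) - \frac{272}{322}\right) + 31240} = \sqrt{\left(-3696 - \frac{136}{161}\right) + 31240} = \sqrt{- \frac{595192}{161} + 31240} = \sqrt{\frac{4434448}{161}} = \frac{4 \sqrt{44621633}}{161}$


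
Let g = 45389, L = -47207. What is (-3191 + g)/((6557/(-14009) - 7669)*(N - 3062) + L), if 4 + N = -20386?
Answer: 197050594/839686188131 ≈ 0.00023467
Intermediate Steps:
N = -20390 (N = -4 - 20386 = -20390)
(-3191 + g)/((6557/(-14009) - 7669)*(N - 3062) + L) = (-3191 + 45389)/((6557/(-14009) - 7669)*(-20390 - 3062) - 47207) = 42198/((6557*(-1/14009) - 7669)*(-23452) - 47207) = 42198/((-6557/14009 - 7669)*(-23452) - 47207) = 42198/(-107441578/14009*(-23452) - 47207) = 42198/(2519719887256/14009 - 47207) = 42198/(2519058564393/14009) = 42198*(14009/2519058564393) = 197050594/839686188131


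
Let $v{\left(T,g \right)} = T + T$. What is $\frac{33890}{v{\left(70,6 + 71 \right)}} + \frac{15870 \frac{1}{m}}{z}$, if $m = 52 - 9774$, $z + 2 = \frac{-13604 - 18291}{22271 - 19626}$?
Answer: $\frac{40858458861}{168705866} \approx 242.19$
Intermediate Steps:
$z = - \frac{7437}{529}$ ($z = -2 + \frac{-13604 - 18291}{22271 - 19626} = -2 - \frac{31895}{2645} = -2 - \frac{6379}{529} = - \frac{7437}{529} \approx -14.059$)
$m = -9722$
$v{\left(T,g \right)} = 2 T$
$\frac{33890}{v{\left(70,6 + 71 \right)}} + \frac{15870 \frac{1}{m}}{z} = \frac{33890}{2 \cdot 70} + \frac{15870 \frac{1}{-9722}}{- \frac{7437}{529}} = \frac{33890}{140} + 15870 \left(- \frac{1}{9722}\right) \left(- \frac{529}{7437}\right) = 33890 \cdot \frac{1}{140} - - \frac{1399205}{12050419} = \frac{3389}{14} + \frac{1399205}{12050419} = \frac{40858458861}{168705866}$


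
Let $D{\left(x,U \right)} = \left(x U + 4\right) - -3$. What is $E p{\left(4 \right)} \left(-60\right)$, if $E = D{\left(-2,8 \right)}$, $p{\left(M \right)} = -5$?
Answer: $-2700$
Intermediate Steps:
$D{\left(x,U \right)} = 7 + U x$ ($D{\left(x,U \right)} = \left(U x + 4\right) + 3 = \left(4 + U x\right) + 3 = 7 + U x$)
$E = -9$ ($E = 7 + 8 \left(-2\right) = 7 - 16 = -9$)
$E p{\left(4 \right)} \left(-60\right) = \left(-9\right) \left(-5\right) \left(-60\right) = 45 \left(-60\right) = -2700$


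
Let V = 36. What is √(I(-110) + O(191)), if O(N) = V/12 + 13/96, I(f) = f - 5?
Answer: I*√64434/24 ≈ 10.577*I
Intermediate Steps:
I(f) = -5 + f
O(N) = 301/96 (O(N) = 36/12 + 13/96 = 36*(1/12) + 13*(1/96) = 3 + 13/96 = 301/96)
√(I(-110) + O(191)) = √((-5 - 110) + 301/96) = √(-115 + 301/96) = √(-10739/96) = I*√64434/24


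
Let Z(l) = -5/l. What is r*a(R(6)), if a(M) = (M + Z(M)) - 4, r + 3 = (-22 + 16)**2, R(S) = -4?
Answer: -891/4 ≈ -222.75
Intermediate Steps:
r = 33 (r = -3 + (-22 + 16)**2 = -3 + (-6)**2 = -3 + 36 = 33)
a(M) = -4 + M - 5/M (a(M) = (M - 5/M) - 4 = -4 + M - 5/M)
r*a(R(6)) = 33*(-4 - 4 - 5/(-4)) = 33*(-4 - 4 - 5*(-1/4)) = 33*(-4 - 4 + 5/4) = 33*(-27/4) = -891/4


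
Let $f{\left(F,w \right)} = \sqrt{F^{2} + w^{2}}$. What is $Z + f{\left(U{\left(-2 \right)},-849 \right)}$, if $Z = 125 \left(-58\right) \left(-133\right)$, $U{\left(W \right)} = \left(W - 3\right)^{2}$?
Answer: $964250 + \sqrt{721426} \approx 9.651 \cdot 10^{5}$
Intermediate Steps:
$U{\left(W \right)} = \left(-3 + W\right)^{2}$
$Z = 964250$ ($Z = \left(-7250\right) \left(-133\right) = 964250$)
$Z + f{\left(U{\left(-2 \right)},-849 \right)} = 964250 + \sqrt{\left(\left(-3 - 2\right)^{2}\right)^{2} + \left(-849\right)^{2}} = 964250 + \sqrt{\left(\left(-5\right)^{2}\right)^{2} + 720801} = 964250 + \sqrt{25^{2} + 720801} = 964250 + \sqrt{625 + 720801} = 964250 + \sqrt{721426}$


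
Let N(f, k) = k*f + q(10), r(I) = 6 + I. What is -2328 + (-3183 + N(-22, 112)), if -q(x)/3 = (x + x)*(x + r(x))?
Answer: -9535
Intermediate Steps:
q(x) = -6*x*(6 + 2*x) (q(x) = -3*(x + x)*(x + (6 + x)) = -3*2*x*(6 + 2*x) = -6*x*(6 + 2*x))
N(f, k) = -1560 + f*k (N(f, k) = k*f - 12*10*(3 + 10) = f*k - 12*10*13 = f*k - 1560 = -1560 + f*k)
-2328 + (-3183 + N(-22, 112)) = -2328 + (-3183 + (-1560 - 22*112)) = -2328 + (-3183 + (-1560 - 2464)) = -2328 + (-3183 - 4024) = -2328 - 7207 = -9535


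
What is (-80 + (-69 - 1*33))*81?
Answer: -14742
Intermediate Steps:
(-80 + (-69 - 1*33))*81 = (-80 + (-69 - 33))*81 = (-80 - 102)*81 = -182*81 = -14742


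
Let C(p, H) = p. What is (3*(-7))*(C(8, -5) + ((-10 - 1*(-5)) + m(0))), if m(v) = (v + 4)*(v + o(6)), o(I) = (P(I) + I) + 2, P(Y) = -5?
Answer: -315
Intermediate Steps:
o(I) = -3 + I (o(I) = (-5 + I) + 2 = -3 + I)
m(v) = (3 + v)*(4 + v) (m(v) = (v + 4)*(v + (-3 + 6)) = (4 + v)*(v + 3) = (4 + v)*(3 + v) = (3 + v)*(4 + v))
(3*(-7))*(C(8, -5) + ((-10 - 1*(-5)) + m(0))) = (3*(-7))*(8 + ((-10 - 1*(-5)) + (12 + 0² + 7*0))) = -21*(8 + ((-10 + 5) + (12 + 0 + 0))) = -21*(8 + (-5 + 12)) = -21*(8 + 7) = -21*15 = -315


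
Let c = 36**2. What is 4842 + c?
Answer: 6138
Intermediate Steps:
c = 1296
4842 + c = 4842 + 1296 = 6138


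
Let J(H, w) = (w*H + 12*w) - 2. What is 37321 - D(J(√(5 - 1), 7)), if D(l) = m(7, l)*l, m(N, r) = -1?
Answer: 37417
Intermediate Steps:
J(H, w) = -2 + 12*w + H*w (J(H, w) = (H*w + 12*w) - 2 = (12*w + H*w) - 2 = -2 + 12*w + H*w)
D(l) = -l
37321 - D(J(√(5 - 1), 7)) = 37321 - (-1)*(-2 + 12*7 + √(5 - 1)*7) = 37321 - (-1)*(-2 + 84 + √4*7) = 37321 - (-1)*(-2 + 84 + 2*7) = 37321 - (-1)*(-2 + 84 + 14) = 37321 - (-1)*96 = 37321 - 1*(-96) = 37321 + 96 = 37417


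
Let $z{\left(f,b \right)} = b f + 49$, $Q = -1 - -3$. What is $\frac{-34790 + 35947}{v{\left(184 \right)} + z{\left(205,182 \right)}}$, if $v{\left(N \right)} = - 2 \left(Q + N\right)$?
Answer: $\frac{1157}{36987} \approx 0.031281$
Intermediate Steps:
$Q = 2$ ($Q = -1 + 3 = 2$)
$z{\left(f,b \right)} = 49 + b f$
$v{\left(N \right)} = -4 - 2 N$ ($v{\left(N \right)} = - 2 \left(2 + N\right) = -4 - 2 N$)
$\frac{-34790 + 35947}{v{\left(184 \right)} + z{\left(205,182 \right)}} = \frac{-34790 + 35947}{\left(-4 - 368\right) + \left(49 + 182 \cdot 205\right)} = \frac{1157}{\left(-4 - 368\right) + \left(49 + 37310\right)} = \frac{1157}{-372 + 37359} = \frac{1157}{36987}$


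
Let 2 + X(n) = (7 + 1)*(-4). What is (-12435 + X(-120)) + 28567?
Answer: 16098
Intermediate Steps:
X(n) = -34 (X(n) = -2 + (7 + 1)*(-4) = -2 + 8*(-4) = -2 - 32 = -34)
(-12435 + X(-120)) + 28567 = (-12435 - 34) + 28567 = -12469 + 28567 = 16098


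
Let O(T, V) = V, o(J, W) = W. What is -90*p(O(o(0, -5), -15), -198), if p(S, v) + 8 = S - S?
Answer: 720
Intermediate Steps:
p(S, v) = -8 (p(S, v) = -8 + (S - S) = -8 + 0 = -8)
-90*p(O(o(0, -5), -15), -198) = -90*(-8) = 720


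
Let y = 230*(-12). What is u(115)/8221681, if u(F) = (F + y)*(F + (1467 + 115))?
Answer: -4488565/8221681 ≈ -0.54594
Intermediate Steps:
y = -2760
u(F) = (-2760 + F)*(1582 + F) (u(F) = (F - 2760)*(F + (1467 + 115)) = (-2760 + F)*(F + 1582) = (-2760 + F)*(1582 + F))
u(115)/8221681 = (-4366320 + 115² - 1178*115)/8221681 = (-4366320 + 13225 - 135470)*(1/8221681) = -4488565*1/8221681 = -4488565/8221681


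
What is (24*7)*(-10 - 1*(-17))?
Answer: 1176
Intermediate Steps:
(24*7)*(-10 - 1*(-17)) = 168*(-10 + 17) = 168*7 = 1176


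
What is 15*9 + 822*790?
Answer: 649515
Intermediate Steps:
15*9 + 822*790 = 135 + 649380 = 649515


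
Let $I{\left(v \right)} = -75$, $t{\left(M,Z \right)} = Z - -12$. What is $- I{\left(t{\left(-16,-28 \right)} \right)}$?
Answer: $75$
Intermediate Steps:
$t{\left(M,Z \right)} = 12 + Z$ ($t{\left(M,Z \right)} = Z + 12 = 12 + Z$)
$- I{\left(t{\left(-16,-28 \right)} \right)} = \left(-1\right) \left(-75\right) = 75$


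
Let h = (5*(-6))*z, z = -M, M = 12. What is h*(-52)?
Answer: -18720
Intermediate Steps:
z = -12 (z = -1*12 = -12)
h = 360 (h = (5*(-6))*(-12) = -30*(-12) = 360)
h*(-52) = 360*(-52) = -18720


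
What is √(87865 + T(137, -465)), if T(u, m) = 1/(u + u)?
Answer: √6596553014/274 ≈ 296.42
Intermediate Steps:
T(u, m) = 1/(2*u)
√(87865 + T(137, -465)) = √(87865 + (½)/137) = √(87865 + (½)*(1/137)) = √(87865 + 1/274) = √(24075011/274) = √6596553014/274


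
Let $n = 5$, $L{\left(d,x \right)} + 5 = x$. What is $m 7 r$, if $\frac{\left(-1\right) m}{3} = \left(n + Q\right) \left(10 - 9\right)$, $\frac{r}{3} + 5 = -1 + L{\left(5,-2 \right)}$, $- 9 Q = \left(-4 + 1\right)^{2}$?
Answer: $3276$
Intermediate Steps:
$L{\left(d,x \right)} = -5 + x$
$Q = -1$ ($Q = - \frac{\left(-4 + 1\right)^{2}}{9} = - \frac{\left(-3\right)^{2}}{9} = \left(- \frac{1}{9}\right) 9 = -1$)
$r = -39$ ($r = -15 + 3 \left(-1 - 7\right) = -15 + 3 \left(-8\right) = -15 - 24 = -39$)
$m = -12$ ($m = - 3 \left(5 - 1\right) \left(10 - 9\right) = - 3 \cdot 4 \cdot 1 = \left(-3\right) 4 = -12$)
$m 7 r = \left(-12\right) 7 \left(-39\right) = \left(-84\right) \left(-39\right) = 3276$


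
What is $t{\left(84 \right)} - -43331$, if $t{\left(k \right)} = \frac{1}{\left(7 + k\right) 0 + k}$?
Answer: $\frac{3639805}{84} \approx 43331.0$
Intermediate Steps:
$t{\left(k \right)} = \frac{1}{k}$ ($t{\left(k \right)} = \frac{1}{0 + k} = \frac{1}{k}$)
$t{\left(84 \right)} - -43331 = \frac{1}{84} - -43331 = \frac{1}{84} + 43331 = \frac{3639805}{84}$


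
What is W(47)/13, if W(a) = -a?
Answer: -47/13 ≈ -3.6154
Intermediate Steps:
W(47)/13 = -1*47/13 = -47*1/13 = -47/13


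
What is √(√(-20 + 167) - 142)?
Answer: √(-142 + 7*√3) ≈ 11.396*I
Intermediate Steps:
√(√(-20 + 167) - 142) = √(√147 - 142) = √(7*√3 - 142) = √(-142 + 7*√3)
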